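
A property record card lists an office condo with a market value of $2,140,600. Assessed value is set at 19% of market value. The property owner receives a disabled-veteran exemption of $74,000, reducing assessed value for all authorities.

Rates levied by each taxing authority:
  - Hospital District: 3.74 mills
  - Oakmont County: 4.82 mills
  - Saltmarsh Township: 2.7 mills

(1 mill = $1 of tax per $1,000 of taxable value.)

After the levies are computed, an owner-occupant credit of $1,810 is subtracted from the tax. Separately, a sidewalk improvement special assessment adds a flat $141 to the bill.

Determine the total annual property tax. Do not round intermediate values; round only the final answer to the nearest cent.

Assessed value = $2,140,600 × 0.19 = $406,714
Taxable value = $406,714 − $74,000 = $332,714
Hospital District: $332,714 × 0.00374 = $1,244.35036
Oakmont County: $332,714 × 0.00482 = $1,603.68148
Saltmarsh Township: $332,714 × 0.0027 = $898.3278
Levies subtotal = $3,746.35964
After credit = $3,746.35964 − $1,810 = $1,936.35964
Total = $1,936.35964 + $141 = $2,077.35964

$2,077.36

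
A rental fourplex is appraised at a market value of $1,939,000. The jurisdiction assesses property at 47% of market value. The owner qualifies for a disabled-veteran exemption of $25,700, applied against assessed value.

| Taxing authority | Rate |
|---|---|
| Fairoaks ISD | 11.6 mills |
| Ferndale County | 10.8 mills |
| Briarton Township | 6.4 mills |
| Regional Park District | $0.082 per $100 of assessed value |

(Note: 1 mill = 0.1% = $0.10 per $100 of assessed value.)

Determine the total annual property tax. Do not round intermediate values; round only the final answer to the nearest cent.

$26,232.36

Assessed value = $1,939,000 × 0.47 = $911,330
Taxable value = $911,330 − $25,700 = $885,630
Fairoaks ISD: $885,630 × 0.0116 = $10,273.308
Ferndale County: $885,630 × 0.0108 = $9,564.804
Briarton Township: $885,630 × 0.0064 = $5,668.032
Regional Park District: $885,630 × 0.00082 = $726.2166
Total = $26,232.3606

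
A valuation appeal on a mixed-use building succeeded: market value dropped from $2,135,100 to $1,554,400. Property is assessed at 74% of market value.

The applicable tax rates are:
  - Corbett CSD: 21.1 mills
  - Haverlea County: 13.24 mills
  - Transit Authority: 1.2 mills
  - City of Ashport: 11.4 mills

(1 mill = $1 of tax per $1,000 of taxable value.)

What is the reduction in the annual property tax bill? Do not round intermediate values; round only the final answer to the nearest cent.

Old assessed value = $2,135,100 × 0.74 = $1,579,974
New assessed value = $1,554,400 × 0.74 = $1,150,256
Combined rate = 0.0211 + 0.01324 + 0.0012 + 0.0114 = 0.04694
Old tax = $1,579,974 × 0.04694 = $74,163.97956
New tax = $1,150,256 × 0.04694 = $53,993.01664
Reduction = $74,163.97956 − $53,993.01664 = $20,170.96292

$20,170.96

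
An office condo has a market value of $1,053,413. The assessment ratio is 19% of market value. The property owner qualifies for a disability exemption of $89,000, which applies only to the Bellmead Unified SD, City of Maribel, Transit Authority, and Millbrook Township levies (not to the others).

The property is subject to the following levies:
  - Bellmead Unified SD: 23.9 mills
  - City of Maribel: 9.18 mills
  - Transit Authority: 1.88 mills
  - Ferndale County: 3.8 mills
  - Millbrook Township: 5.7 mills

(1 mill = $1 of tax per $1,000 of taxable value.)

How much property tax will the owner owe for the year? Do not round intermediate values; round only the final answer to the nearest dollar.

Assessed value = $1,053,413 × 0.19 = $200,148.47
Bellmead Unified SD: ($200,148.47 − $89,000) × 0.0239 = $111,148.47 × 0.0239 = $2,656.448433
City of Maribel: ($200,148.47 − $89,000) × 0.00918 = $111,148.47 × 0.00918 = $1,020.3429546
Transit Authority: ($200,148.47 − $89,000) × 0.00188 = $111,148.47 × 0.00188 = $208.9591236
Ferndale County: $200,148.47 × 0.0038 = $760.564186
Millbrook Township: ($200,148.47 − $89,000) × 0.0057 = $111,148.47 × 0.0057 = $633.546279
Total = $5,279.8609762

$5,280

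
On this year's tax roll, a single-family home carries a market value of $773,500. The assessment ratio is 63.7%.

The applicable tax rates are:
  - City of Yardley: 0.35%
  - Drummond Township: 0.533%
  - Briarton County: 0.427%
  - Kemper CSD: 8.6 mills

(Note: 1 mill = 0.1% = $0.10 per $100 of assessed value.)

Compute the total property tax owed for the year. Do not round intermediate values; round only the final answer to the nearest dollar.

$10,692

Assessed value = $773,500 × 0.637 = $492,719.5
City of Yardley: $492,719.5 × 0.0035 = $1,724.51825
Drummond Township: $492,719.5 × 0.00533 = $2,626.194935
Briarton County: $492,719.5 × 0.00427 = $2,103.912265
Kemper CSD: $492,719.5 × 0.0086 = $4,237.3877
Total = $10,692.01315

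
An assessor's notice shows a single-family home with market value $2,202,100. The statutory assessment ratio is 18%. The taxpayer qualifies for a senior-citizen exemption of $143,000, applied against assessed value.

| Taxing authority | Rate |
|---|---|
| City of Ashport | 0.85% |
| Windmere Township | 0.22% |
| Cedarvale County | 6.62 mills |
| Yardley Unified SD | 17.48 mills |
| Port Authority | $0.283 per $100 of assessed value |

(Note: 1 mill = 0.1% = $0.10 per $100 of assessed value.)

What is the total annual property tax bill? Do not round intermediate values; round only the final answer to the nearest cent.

$9,534.61

Assessed value = $2,202,100 × 0.18 = $396,378
Taxable value = $396,378 − $143,000 = $253,378
City of Ashport: $253,378 × 0.0085 = $2,153.713
Windmere Township: $253,378 × 0.0022 = $557.4316
Cedarvale County: $253,378 × 0.00662 = $1,677.36236
Yardley Unified SD: $253,378 × 0.01748 = $4,429.04744
Port Authority: $253,378 × 0.00283 = $717.05974
Total = $9,534.61414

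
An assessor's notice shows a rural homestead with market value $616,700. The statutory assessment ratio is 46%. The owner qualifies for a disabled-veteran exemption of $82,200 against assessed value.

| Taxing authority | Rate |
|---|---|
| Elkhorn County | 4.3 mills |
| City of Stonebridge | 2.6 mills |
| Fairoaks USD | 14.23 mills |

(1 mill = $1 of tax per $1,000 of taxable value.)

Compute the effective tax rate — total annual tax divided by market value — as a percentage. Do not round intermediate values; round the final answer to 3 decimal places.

Assessed value = $616,700 × 0.46 = $283,682
Taxable value = $283,682 − $82,200 = $201,482
Elkhorn County: $201,482 × 0.0043 = $866.3726
City of Stonebridge: $201,482 × 0.0026 = $523.8532
Fairoaks USD: $201,482 × 0.01423 = $2,867.08886
Total tax = $4,257.31466
Effective rate = $4,257.31466 ÷ $616,700 = 0.690% of market value

0.690%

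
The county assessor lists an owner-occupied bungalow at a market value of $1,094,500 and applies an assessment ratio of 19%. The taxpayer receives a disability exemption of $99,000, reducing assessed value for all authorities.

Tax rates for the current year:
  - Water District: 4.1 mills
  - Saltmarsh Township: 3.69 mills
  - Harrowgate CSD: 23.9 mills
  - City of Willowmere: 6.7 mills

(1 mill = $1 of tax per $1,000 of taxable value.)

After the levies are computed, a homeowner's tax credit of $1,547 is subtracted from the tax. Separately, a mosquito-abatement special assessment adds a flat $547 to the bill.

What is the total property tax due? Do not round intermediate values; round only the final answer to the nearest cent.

$3,182.78

Assessed value = $1,094,500 × 0.19 = $207,955
Taxable value = $207,955 − $99,000 = $108,955
Water District: $108,955 × 0.0041 = $446.7155
Saltmarsh Township: $108,955 × 0.00369 = $402.04395
Harrowgate CSD: $108,955 × 0.0239 = $2,604.0245
City of Willowmere: $108,955 × 0.0067 = $729.9985
Levies subtotal = $4,182.78245
After credit = $4,182.78245 − $1,547 = $2,635.78245
Total = $2,635.78245 + $547 = $3,182.78245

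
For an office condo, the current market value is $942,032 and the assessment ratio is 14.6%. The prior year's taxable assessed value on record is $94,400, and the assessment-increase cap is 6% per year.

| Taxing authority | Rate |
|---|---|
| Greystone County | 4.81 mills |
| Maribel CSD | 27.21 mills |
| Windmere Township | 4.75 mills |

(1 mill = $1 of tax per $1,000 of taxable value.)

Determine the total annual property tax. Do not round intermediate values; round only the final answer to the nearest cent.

Uncapped assessed value = $942,032 × 0.146 = $137,536.672
Cap limit = $94,400 × 1.06 = $100,064
Taxable assessed value = min($137,536.672, $100,064) = $100,064 (cap binds)
Greystone County: $100,064 × 0.00481 = $481.30784
Maribel CSD: $100,064 × 0.02721 = $2,722.74144
Windmere Township: $100,064 × 0.00475 = $475.304
Total = $3,679.35328

$3,679.35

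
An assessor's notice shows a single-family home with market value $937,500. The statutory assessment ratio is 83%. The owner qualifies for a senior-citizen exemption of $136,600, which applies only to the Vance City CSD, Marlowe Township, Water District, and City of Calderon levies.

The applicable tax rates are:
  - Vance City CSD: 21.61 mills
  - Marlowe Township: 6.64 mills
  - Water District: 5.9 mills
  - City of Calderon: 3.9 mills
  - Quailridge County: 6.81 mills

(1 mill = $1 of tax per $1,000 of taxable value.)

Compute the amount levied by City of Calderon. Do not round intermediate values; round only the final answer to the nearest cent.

$2,501.95

Assessed value = $937,500 × 0.83 = $778,125
City of Calderon taxable value = $778,125 − $136,600 = $641,525
City of Calderon levy = $641,525 × 0.0039 = $2,501.9475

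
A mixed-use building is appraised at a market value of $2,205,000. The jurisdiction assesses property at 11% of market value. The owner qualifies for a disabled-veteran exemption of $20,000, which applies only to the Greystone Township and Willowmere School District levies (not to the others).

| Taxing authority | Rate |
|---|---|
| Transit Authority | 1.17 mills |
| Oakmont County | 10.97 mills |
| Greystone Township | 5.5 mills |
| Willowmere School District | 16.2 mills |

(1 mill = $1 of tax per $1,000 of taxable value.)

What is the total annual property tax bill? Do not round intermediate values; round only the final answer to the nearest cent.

$7,773.89

Assessed value = $2,205,000 × 0.11 = $242,550
Transit Authority: $242,550 × 0.00117 = $283.7835
Oakmont County: $242,550 × 0.01097 = $2,660.7735
Greystone Township: ($242,550 − $20,000) × 0.0055 = $222,550 × 0.0055 = $1,224.025
Willowmere School District: ($242,550 − $20,000) × 0.0162 = $222,550 × 0.0162 = $3,605.31
Total = $7,773.892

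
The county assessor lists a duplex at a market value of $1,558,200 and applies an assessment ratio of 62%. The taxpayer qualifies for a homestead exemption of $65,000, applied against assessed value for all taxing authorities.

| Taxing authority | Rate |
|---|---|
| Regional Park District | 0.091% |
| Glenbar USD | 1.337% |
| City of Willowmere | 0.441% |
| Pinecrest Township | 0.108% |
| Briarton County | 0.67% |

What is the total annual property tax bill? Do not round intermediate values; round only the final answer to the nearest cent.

$23,851.69

Assessed value = $1,558,200 × 0.62 = $966,084
Taxable value = $966,084 − $65,000 = $901,084
Regional Park District: $901,084 × 0.00091 = $819.98644
Glenbar USD: $901,084 × 0.01337 = $12,047.49308
City of Willowmere: $901,084 × 0.00441 = $3,973.78044
Pinecrest Township: $901,084 × 0.00108 = $973.17072
Briarton County: $901,084 × 0.0067 = $6,037.2628
Total = $819.98644 + $12,047.49308 + $3,973.78044 + $973.17072 + $6,037.2628 = $23,851.69348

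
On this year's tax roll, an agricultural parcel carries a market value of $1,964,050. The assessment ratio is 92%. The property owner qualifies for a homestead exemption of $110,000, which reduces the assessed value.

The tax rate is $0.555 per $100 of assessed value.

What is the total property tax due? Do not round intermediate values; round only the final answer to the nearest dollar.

Assessed value = $1,964,050 × 0.92 = $1,806,926
Taxable value = $1,806,926 − $110,000 = $1,696,926
Tax = $1,696,926 × 0.00555 = $9,417.9393

$9,418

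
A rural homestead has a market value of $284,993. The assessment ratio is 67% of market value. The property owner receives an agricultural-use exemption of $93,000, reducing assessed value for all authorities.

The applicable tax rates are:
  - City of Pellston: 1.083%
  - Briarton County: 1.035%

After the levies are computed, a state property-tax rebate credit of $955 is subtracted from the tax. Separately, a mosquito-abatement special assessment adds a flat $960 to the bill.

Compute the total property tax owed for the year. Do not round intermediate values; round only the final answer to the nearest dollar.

Assessed value = $284,993 × 0.67 = $190,945.31
Taxable value = $190,945.31 − $93,000 = $97,945.31
City of Pellston: $97,945.31 × 0.01083 = $1,060.7477073
Briarton County: $97,945.31 × 0.01035 = $1,013.7339585
Levies subtotal = $2,074.4816658
After credit = $2,074.4816658 − $955 = $1,119.4816658
Total = $1,119.4816658 + $960 = $2,079.4816658

$2,079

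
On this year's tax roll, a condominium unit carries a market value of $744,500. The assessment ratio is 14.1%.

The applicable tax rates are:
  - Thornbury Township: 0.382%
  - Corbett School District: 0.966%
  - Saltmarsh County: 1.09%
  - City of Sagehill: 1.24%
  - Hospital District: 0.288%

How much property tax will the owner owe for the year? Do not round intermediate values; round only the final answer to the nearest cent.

$4,163.29

Assessed value = $744,500 × 0.141 = $104,974.5
Thornbury Township: $104,974.5 × 0.00382 = $401.00259
Corbett School District: $104,974.5 × 0.00966 = $1,014.05367
Saltmarsh County: $104,974.5 × 0.0109 = $1,144.22205
City of Sagehill: $104,974.5 × 0.0124 = $1,301.6838
Hospital District: $104,974.5 × 0.00288 = $302.32656
Total = $401.00259 + $1,014.05367 + $1,144.22205 + $1,301.6838 + $302.32656 = $4,163.28867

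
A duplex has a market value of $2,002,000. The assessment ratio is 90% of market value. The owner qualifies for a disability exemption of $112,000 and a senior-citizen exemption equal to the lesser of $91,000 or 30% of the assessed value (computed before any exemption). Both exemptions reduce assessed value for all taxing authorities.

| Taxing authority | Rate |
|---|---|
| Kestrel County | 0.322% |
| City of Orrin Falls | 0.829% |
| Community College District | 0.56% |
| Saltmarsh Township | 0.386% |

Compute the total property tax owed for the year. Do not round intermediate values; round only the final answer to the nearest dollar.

Assessed value = $2,002,000 × 0.9 = $1,801,800
Senior-citizen exemption = min($91,000, 30% × $1,801,800) = min($91,000, $540,540) = $91,000 (dollar cap binds)
Taxable value = $1,801,800 − $112,000 − $91,000 = $1,598,800
Kestrel County: $1,598,800 × 0.00322 = $5,148.136
City of Orrin Falls: $1,598,800 × 0.00829 = $13,254.052
Community College District: $1,598,800 × 0.0056 = $8,953.28
Saltmarsh Township: $1,598,800 × 0.00386 = $6,171.368
Total = $33,526.836

$33,527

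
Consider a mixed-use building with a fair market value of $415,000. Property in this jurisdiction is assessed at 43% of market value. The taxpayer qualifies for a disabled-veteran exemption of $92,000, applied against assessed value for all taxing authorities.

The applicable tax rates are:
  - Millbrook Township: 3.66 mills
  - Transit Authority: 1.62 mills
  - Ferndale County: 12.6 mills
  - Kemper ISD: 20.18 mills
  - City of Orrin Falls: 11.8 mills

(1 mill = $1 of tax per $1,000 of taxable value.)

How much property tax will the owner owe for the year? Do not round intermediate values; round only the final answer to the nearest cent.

Assessed value = $415,000 × 0.43 = $178,450
Taxable value = $178,450 − $92,000 = $86,450
Millbrook Township: $86,450 × 0.00366 = $316.407
Transit Authority: $86,450 × 0.00162 = $140.049
Ferndale County: $86,450 × 0.0126 = $1,089.27
Kemper ISD: $86,450 × 0.02018 = $1,744.561
City of Orrin Falls: $86,450 × 0.0118 = $1,020.11
Total = $316.407 + $140.049 + $1,089.27 + $1,744.561 + $1,020.11 = $4,310.397

$4,310.40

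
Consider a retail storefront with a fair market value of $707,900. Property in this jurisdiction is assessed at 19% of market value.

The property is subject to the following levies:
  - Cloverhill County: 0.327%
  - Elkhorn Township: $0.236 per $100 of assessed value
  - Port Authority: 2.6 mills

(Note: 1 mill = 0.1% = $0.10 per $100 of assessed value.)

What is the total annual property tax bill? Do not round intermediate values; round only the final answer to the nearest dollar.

Assessed value = $707,900 × 0.19 = $134,501
Cloverhill County: $134,501 × 0.00327 = $439.81827
Elkhorn Township: $134,501 × 0.00236 = $317.42236
Port Authority: $134,501 × 0.0026 = $349.7026
Total = $1,106.94323

$1,107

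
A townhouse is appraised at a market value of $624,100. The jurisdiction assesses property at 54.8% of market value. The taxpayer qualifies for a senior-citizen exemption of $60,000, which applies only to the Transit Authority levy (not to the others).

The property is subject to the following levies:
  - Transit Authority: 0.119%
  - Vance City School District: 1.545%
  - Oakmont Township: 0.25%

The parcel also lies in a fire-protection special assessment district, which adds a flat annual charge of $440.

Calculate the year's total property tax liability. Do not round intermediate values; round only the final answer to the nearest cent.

$6,914.61

Assessed value = $624,100 × 0.548 = $342,006.8
Transit Authority: ($342,006.8 − $60,000) × 0.00119 = $282,006.8 × 0.00119 = $335.588092
Vance City School District: $342,006.8 × 0.01545 = $5,284.00506
Oakmont Township: $342,006.8 × 0.0025 = $855.017
Levies subtotal = $6,474.610152
Total = $6,474.610152 + $440 = $6,914.610152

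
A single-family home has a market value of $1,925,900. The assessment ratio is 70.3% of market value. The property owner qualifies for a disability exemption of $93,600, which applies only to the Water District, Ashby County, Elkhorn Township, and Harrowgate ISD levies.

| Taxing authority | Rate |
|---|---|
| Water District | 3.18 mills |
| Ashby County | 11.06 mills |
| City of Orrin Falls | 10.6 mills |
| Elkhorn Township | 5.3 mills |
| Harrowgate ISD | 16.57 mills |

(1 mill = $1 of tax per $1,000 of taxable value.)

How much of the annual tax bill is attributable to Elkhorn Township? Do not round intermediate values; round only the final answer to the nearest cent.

$6,679.63

Assessed value = $1,925,900 × 0.703 = $1,353,907.7
Elkhorn Township taxable value = $1,353,907.7 − $93,600 = $1,260,307.7
Elkhorn Township levy = $1,260,307.7 × 0.0053 = $6,679.63081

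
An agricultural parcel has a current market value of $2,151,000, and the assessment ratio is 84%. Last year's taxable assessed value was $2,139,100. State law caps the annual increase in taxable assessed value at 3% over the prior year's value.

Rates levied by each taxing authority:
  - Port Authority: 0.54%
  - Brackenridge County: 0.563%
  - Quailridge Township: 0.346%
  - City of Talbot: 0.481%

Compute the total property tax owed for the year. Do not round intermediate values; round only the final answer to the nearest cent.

$34,872.01

Uncapped assessed value = $2,151,000 × 0.84 = $1,806,840
Cap limit = $2,139,100 × 1.03 = $2,203,273
Taxable assessed value = min($1,806,840, $2,203,273) = $1,806,840 (cap does not bind)
Port Authority: $1,806,840 × 0.0054 = $9,756.936
Brackenridge County: $1,806,840 × 0.00563 = $10,172.5092
Quailridge Township: $1,806,840 × 0.00346 = $6,251.6664
City of Talbot: $1,806,840 × 0.00481 = $8,690.9004
Total = $34,872.012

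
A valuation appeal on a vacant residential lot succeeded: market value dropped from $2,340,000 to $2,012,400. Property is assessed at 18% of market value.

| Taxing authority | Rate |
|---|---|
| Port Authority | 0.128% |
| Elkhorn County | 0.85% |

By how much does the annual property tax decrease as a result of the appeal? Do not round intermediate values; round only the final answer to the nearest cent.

Old assessed value = $2,340,000 × 0.18 = $421,200
New assessed value = $2,012,400 × 0.18 = $362,232
Combined rate = 0.00128 + 0.0085 = 0.00978
Old tax = $421,200 × 0.00978 = $4,119.336
New tax = $362,232 × 0.00978 = $3,542.62896
Reduction = $4,119.336 − $3,542.62896 = $576.70704

$576.71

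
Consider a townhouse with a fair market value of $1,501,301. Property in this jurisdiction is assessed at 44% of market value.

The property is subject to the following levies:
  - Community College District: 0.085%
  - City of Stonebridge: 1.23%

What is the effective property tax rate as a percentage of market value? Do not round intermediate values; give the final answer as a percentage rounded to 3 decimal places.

Assessed value = $1,501,301 × 0.44 = $660,572.44
Community College District: $660,572.44 × 0.00085 = $561.486574
City of Stonebridge: $660,572.44 × 0.0123 = $8,125.041012
Total tax = $8,686.527586
Effective rate = $8,686.527586 ÷ $1,501,301 = 0.579% of market value

0.579%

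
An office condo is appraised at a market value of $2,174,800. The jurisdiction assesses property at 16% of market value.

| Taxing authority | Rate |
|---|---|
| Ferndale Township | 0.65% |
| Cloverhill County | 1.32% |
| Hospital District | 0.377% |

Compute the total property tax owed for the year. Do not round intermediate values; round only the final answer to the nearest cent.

Assessed value = $2,174,800 × 0.16 = $347,968
Ferndale Township: $347,968 × 0.0065 = $2,261.792
Cloverhill County: $347,968 × 0.0132 = $4,593.1776
Hospital District: $347,968 × 0.00377 = $1,311.83936
Total = $2,261.792 + $4,593.1776 + $1,311.83936 = $8,166.80896

$8,166.81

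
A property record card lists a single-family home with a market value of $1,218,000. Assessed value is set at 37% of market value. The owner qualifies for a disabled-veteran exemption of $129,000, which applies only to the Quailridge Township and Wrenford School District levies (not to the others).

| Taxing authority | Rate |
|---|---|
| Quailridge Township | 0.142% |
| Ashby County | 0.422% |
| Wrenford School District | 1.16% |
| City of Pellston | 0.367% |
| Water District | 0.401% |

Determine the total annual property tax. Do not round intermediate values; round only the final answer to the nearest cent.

Assessed value = $1,218,000 × 0.37 = $450,660
Quailridge Township: ($450,660 − $129,000) × 0.00142 = $321,660 × 0.00142 = $456.7572
Ashby County: $450,660 × 0.00422 = $1,901.7852
Wrenford School District: ($450,660 − $129,000) × 0.0116 = $321,660 × 0.0116 = $3,731.256
City of Pellston: $450,660 × 0.00367 = $1,653.9222
Water District: $450,660 × 0.00401 = $1,807.1466
Total = $9,550.8672

$9,550.87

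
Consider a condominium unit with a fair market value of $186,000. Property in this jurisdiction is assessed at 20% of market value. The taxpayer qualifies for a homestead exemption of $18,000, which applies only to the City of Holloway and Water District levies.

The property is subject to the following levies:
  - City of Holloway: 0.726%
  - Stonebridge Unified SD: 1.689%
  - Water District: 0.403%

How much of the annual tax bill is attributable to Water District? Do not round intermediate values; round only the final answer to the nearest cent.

$77.38

Assessed value = $186,000 × 0.2 = $37,200
Water District taxable value = $37,200 − $18,000 = $19,200
Water District levy = $19,200 × 0.00403 = $77.376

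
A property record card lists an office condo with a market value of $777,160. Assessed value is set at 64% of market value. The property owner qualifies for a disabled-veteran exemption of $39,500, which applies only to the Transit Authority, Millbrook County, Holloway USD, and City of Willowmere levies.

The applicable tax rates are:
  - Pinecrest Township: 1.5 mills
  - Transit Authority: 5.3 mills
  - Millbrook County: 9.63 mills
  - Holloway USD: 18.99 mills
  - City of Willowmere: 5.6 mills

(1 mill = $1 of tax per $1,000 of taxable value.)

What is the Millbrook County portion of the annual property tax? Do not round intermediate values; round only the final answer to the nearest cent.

$4,409.41

Assessed value = $777,160 × 0.64 = $497,382.4
Millbrook County taxable value = $497,382.4 − $39,500 = $457,882.4
Millbrook County levy = $457,882.4 × 0.00963 = $4,409.407512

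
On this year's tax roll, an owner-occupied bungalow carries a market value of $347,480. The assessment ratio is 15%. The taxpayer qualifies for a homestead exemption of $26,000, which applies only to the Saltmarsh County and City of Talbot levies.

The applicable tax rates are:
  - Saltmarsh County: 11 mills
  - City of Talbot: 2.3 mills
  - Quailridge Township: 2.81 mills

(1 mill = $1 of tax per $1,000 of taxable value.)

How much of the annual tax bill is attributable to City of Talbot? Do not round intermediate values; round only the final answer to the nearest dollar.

Assessed value = $347,480 × 0.15 = $52,122
City of Talbot taxable value = $52,122 − $26,000 = $26,122
City of Talbot levy = $26,122 × 0.0023 = $60.0806

$60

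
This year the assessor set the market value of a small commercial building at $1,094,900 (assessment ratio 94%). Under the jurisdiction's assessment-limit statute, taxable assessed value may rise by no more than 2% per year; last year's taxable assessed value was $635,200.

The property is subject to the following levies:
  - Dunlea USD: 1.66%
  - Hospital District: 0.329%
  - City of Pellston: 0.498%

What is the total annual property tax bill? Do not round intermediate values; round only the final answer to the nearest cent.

Uncapped assessed value = $1,094,900 × 0.94 = $1,029,206
Cap limit = $635,200 × 1.02 = $647,904
Taxable assessed value = min($1,029,206, $647,904) = $647,904 (cap binds)
Dunlea USD: $647,904 × 0.0166 = $10,755.2064
Hospital District: $647,904 × 0.00329 = $2,131.60416
City of Pellston: $647,904 × 0.00498 = $3,226.56192
Total = $16,113.37248

$16,113.37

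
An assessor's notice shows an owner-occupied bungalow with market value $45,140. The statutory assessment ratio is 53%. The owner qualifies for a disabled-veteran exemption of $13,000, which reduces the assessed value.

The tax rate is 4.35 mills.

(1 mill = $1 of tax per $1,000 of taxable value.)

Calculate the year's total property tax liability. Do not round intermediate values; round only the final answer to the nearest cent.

$47.52

Assessed value = $45,140 × 0.53 = $23,924.2
Taxable value = $23,924.2 − $13,000 = $10,924.2
Tax = $10,924.2 × 0.00435 = $47.52027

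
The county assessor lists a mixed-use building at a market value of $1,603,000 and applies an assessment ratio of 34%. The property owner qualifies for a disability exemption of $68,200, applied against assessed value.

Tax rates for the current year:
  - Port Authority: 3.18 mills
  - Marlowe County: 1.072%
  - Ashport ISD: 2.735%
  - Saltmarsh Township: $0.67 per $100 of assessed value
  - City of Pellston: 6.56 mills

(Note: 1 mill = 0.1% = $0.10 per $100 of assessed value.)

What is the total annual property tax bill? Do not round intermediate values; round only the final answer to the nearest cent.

$25,991.46

Assessed value = $1,603,000 × 0.34 = $545,020
Taxable value = $545,020 − $68,200 = $476,820
Port Authority: $476,820 × 0.00318 = $1,516.2876
Marlowe County: $476,820 × 0.01072 = $5,111.5104
Ashport ISD: $476,820 × 0.02735 = $13,041.027
Saltmarsh Township: $476,820 × 0.0067 = $3,194.694
City of Pellston: $476,820 × 0.00656 = $3,127.9392
Total = $25,991.4582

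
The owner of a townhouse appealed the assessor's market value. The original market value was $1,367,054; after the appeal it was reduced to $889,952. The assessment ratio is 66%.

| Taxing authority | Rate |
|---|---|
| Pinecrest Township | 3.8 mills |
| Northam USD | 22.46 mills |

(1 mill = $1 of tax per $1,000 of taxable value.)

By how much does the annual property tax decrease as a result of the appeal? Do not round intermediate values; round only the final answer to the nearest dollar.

$8,269

Old assessed value = $1,367,054 × 0.66 = $902,255.64
New assessed value = $889,952 × 0.66 = $587,368.32
Combined rate = 0.0038 + 0.02246 = 0.02626
Old tax = $902,255.64 × 0.02626 = $23,693.2331064
New tax = $587,368.32 × 0.02626 = $15,424.2920832
Reduction = $23,693.2331064 − $15,424.2920832 = $8,268.9410232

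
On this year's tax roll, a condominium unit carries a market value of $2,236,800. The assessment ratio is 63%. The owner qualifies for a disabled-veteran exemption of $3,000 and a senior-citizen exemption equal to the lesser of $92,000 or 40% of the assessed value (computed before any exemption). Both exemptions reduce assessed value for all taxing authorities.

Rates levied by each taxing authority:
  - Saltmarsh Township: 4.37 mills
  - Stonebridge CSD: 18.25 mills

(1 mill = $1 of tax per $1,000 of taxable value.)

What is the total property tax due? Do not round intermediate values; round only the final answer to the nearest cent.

$29,726.84

Assessed value = $2,236,800 × 0.63 = $1,409,184
Senior-citizen exemption = min($92,000, 40% × $1,409,184) = min($92,000, $563,673.6) = $92,000 (dollar cap binds)
Taxable value = $1,409,184 − $3,000 − $92,000 = $1,314,184
Saltmarsh Township: $1,314,184 × 0.00437 = $5,742.98408
Stonebridge CSD: $1,314,184 × 0.01825 = $23,983.858
Total = $29,726.84208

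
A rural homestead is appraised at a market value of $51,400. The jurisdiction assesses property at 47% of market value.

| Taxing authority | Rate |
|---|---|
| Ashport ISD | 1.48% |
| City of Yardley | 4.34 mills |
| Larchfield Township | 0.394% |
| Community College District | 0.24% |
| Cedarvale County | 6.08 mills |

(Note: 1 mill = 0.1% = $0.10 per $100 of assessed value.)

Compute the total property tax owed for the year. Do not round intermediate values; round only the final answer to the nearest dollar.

$762

Assessed value = $51,400 × 0.47 = $24,158
Ashport ISD: $24,158 × 0.0148 = $357.5384
City of Yardley: $24,158 × 0.00434 = $104.84572
Larchfield Township: $24,158 × 0.00394 = $95.18252
Community College District: $24,158 × 0.0024 = $57.9792
Cedarvale County: $24,158 × 0.00608 = $146.88064
Total = $762.42648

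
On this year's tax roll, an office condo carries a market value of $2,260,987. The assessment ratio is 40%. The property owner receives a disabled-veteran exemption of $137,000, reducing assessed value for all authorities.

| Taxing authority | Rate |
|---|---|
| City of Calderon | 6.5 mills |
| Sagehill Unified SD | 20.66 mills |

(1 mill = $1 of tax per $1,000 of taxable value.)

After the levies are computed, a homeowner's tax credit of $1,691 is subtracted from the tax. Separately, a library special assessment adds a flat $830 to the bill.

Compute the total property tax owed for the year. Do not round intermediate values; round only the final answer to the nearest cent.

$19,981.44

Assessed value = $2,260,987 × 0.4 = $904,394.8
Taxable value = $904,394.8 − $137,000 = $767,394.8
City of Calderon: $767,394.8 × 0.0065 = $4,988.0662
Sagehill Unified SD: $767,394.8 × 0.02066 = $15,854.376568
Levies subtotal = $20,842.442768
After credit = $20,842.442768 − $1,691 = $19,151.442768
Total = $19,151.442768 + $830 = $19,981.442768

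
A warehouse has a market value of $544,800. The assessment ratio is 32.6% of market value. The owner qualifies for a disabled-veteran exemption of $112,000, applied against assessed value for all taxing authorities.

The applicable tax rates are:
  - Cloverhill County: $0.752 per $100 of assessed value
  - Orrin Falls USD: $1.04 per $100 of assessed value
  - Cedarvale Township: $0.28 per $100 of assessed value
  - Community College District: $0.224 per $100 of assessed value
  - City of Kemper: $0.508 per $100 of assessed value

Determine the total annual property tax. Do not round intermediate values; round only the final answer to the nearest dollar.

$1,840

Assessed value = $544,800 × 0.326 = $177,604.8
Taxable value = $177,604.8 − $112,000 = $65,604.8
Cloverhill County: $65,604.8 × 0.00752 = $493.348096
Orrin Falls USD: $65,604.8 × 0.0104 = $682.28992
Cedarvale Township: $65,604.8 × 0.0028 = $183.69344
Community College District: $65,604.8 × 0.00224 = $146.954752
City of Kemper: $65,604.8 × 0.00508 = $333.272384
Total = $493.348096 + $682.28992 + $183.69344 + $146.954752 + $333.272384 = $1,839.558592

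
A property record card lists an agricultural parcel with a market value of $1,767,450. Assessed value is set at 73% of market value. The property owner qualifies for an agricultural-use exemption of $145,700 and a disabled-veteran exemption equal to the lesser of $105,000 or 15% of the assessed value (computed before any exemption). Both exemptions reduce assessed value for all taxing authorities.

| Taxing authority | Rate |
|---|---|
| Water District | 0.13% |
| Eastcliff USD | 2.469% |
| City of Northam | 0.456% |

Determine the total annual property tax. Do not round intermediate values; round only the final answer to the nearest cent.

$31,757.90

Assessed value = $1,767,450 × 0.73 = $1,290,238.5
Disabled-veteran exemption = min($105,000, 15% × $1,290,238.5) = min($105,000, $193,535.775) = $105,000 (dollar cap binds)
Taxable value = $1,290,238.5 − $145,700 − $105,000 = $1,039,538.5
Water District: $1,039,538.5 × 0.0013 = $1,351.40005
Eastcliff USD: $1,039,538.5 × 0.02469 = $25,666.205565
City of Northam: $1,039,538.5 × 0.00456 = $4,740.29556
Total = $31,757.901175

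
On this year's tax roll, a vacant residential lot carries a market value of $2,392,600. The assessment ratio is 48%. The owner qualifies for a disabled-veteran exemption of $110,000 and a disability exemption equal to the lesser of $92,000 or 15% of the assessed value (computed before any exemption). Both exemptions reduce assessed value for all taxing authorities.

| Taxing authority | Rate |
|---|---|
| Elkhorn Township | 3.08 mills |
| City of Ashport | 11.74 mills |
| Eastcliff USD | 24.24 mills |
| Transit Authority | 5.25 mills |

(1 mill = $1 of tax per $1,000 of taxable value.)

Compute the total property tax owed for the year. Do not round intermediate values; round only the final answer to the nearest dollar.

Assessed value = $2,392,600 × 0.48 = $1,148,448
Disability exemption = min($92,000, 15% × $1,148,448) = min($92,000, $172,267.2) = $92,000 (dollar cap binds)
Taxable value = $1,148,448 − $110,000 − $92,000 = $946,448
Elkhorn Township: $946,448 × 0.00308 = $2,915.05984
City of Ashport: $946,448 × 0.01174 = $11,111.29952
Eastcliff USD: $946,448 × 0.02424 = $22,941.89952
Transit Authority: $946,448 × 0.00525 = $4,968.852
Total = $41,937.11088

$41,937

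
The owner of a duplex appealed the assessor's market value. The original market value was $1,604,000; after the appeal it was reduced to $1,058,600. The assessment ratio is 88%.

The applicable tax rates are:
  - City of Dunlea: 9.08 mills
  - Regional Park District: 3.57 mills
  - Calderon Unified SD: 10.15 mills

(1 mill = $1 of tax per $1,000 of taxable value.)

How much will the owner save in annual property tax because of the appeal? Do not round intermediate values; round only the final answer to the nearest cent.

Old assessed value = $1,604,000 × 0.88 = $1,411,520
New assessed value = $1,058,600 × 0.88 = $931,568
Combined rate = 0.00908 + 0.00357 + 0.01015 = 0.0228
Old tax = $1,411,520 × 0.0228 = $32,182.656
New tax = $931,568 × 0.0228 = $21,239.7504
Reduction = $32,182.656 − $21,239.7504 = $10,942.9056

$10,942.91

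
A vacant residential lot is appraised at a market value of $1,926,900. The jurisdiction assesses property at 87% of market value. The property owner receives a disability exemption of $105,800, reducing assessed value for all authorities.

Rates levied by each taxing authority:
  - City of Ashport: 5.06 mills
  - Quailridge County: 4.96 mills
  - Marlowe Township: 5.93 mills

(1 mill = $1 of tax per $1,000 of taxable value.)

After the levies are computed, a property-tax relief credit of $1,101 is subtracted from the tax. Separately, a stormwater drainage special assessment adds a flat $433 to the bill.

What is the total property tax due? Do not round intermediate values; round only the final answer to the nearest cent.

$24,383.12

Assessed value = $1,926,900 × 0.87 = $1,676,403
Taxable value = $1,676,403 − $105,800 = $1,570,603
City of Ashport: $1,570,603 × 0.00506 = $7,947.25118
Quailridge County: $1,570,603 × 0.00496 = $7,790.19088
Marlowe Township: $1,570,603 × 0.00593 = $9,313.67579
Levies subtotal = $25,051.11785
After credit = $25,051.11785 − $1,101 = $23,950.11785
Total = $23,950.11785 + $433 = $24,383.11785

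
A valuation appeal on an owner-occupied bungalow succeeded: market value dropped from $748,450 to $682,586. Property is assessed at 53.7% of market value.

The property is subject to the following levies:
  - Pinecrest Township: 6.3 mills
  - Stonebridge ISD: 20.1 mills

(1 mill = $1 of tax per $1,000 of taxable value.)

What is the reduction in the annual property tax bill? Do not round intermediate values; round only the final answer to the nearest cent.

$933.74

Old assessed value = $748,450 × 0.537 = $401,917.65
New assessed value = $682,586 × 0.537 = $366,548.682
Combined rate = 0.0063 + 0.0201 = 0.0264
Old tax = $401,917.65 × 0.0264 = $10,610.62596
New tax = $366,548.682 × 0.0264 = $9,676.8852048
Reduction = $10,610.62596 − $9,676.8852048 = $933.7407552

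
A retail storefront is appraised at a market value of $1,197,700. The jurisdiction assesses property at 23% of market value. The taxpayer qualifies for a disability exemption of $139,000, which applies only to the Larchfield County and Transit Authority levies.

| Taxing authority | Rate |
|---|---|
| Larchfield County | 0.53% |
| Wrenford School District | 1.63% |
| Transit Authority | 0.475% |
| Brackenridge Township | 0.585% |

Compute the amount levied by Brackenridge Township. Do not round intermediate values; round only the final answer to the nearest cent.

$1,611.51

Assessed value = $1,197,700 × 0.23 = $275,471
Brackenridge Township taxable value = $275,471 (exemption does not apply)
Brackenridge Township levy = $275,471 × 0.00585 = $1,611.50535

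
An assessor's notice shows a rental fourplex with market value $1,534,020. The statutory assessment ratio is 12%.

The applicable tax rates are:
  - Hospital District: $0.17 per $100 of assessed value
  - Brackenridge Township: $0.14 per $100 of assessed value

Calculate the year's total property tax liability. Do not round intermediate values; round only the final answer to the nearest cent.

$570.66

Assessed value = $1,534,020 × 0.12 = $184,082.4
Hospital District: $184,082.4 × 0.0017 = $312.94008
Brackenridge Township: $184,082.4 × 0.0014 = $257.71536
Total = $312.94008 + $257.71536 = $570.65544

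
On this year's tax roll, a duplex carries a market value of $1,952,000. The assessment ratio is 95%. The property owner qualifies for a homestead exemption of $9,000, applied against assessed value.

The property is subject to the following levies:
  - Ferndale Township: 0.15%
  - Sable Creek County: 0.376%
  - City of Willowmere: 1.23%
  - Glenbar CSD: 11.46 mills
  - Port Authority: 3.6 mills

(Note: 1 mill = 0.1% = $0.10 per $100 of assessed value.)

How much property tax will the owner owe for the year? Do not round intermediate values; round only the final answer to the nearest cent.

Assessed value = $1,952,000 × 0.95 = $1,854,400
Taxable value = $1,854,400 − $9,000 = $1,845,400
Ferndale Township: $1,845,400 × 0.0015 = $2,768.1
Sable Creek County: $1,845,400 × 0.00376 = $6,938.704
City of Willowmere: $1,845,400 × 0.0123 = $22,698.42
Glenbar CSD: $1,845,400 × 0.01146 = $21,148.284
Port Authority: $1,845,400 × 0.0036 = $6,643.44
Total = $60,196.948

$60,196.95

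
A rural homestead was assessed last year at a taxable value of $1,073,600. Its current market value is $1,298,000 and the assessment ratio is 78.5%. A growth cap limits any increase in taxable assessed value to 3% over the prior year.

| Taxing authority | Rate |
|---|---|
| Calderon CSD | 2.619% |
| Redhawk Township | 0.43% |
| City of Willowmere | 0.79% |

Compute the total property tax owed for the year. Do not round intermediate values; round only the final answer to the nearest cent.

Uncapped assessed value = $1,298,000 × 0.785 = $1,018,930
Cap limit = $1,073,600 × 1.03 = $1,105,808
Taxable assessed value = min($1,018,930, $1,105,808) = $1,018,930 (cap does not bind)
Calderon CSD: $1,018,930 × 0.02619 = $26,685.7767
Redhawk Township: $1,018,930 × 0.0043 = $4,381.399
City of Willowmere: $1,018,930 × 0.0079 = $8,049.547
Total = $39,116.7227

$39,116.72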